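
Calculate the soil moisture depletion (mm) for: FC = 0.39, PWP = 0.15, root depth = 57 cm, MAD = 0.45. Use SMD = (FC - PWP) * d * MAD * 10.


SMD = (FC - PWP) * d * MAD * 10
SMD = (0.39 - 0.15) * 57 * 0.45 * 10
SMD = 0.2400 * 57 * 0.45 * 10

61.5600 mm


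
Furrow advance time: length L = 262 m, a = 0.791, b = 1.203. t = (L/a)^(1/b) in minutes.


t = (L/a)^(1/b)
t = (262/0.791)^(1/1.203)
t = 331.226296^(1/1.203)

124.4133 min


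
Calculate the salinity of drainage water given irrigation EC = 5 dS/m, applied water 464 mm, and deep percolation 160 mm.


EC_dw = EC_iw * D_iw / D_dw
EC_dw = 5 * 464 / 160
EC_dw = 2320 / 160

14.5000 dS/m


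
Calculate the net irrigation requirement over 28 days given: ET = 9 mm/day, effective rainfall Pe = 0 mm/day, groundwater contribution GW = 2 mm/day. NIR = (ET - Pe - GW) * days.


Daily deficit = ET - Pe - GW = 9 - 0 - 2 = 7 mm/day
NIR = 7 * 28 = 196 mm

196.0000 mm


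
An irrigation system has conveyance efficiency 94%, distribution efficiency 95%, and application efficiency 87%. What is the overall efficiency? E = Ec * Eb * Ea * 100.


Ec = 0.94, Eb = 0.95, Ea = 0.87
E = 0.94 * 0.95 * 0.87 * 100 = 77.6910%

77.6910 %


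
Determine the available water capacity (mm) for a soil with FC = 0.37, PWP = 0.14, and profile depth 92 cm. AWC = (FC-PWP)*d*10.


AWC = (FC - PWP) * d * 10
AWC = (0.37 - 0.14) * 92 * 10
AWC = 0.2300 * 92 * 10

211.6000 mm


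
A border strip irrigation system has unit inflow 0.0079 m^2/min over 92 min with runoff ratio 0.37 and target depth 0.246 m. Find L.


L = q*t/((1+r)*Z)
L = 0.0079*92/((1+0.37)*0.246)
L = 0.7268/0.33702

2.1565 m


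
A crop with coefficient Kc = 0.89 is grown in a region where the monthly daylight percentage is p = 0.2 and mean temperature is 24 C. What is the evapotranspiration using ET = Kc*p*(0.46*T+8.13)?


ET = Kc * p * (0.46*T + 8.13)
ET = 0.89 * 0.2 * (0.46*24 + 8.13)
ET = 0.89 * 0.2 * 19.1700

3.4123 mm/day


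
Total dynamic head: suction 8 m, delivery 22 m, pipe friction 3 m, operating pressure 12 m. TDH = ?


TDH = Hs + Hd + hf + Hp = 8 + 22 + 3 + 12 = 45

45 m


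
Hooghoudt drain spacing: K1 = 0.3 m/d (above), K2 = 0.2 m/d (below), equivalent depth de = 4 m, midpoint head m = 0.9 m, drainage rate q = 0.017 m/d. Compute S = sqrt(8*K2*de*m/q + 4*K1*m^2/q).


S^2 = 8*K2*de*m/q + 4*K1*m^2/q
S^2 = 8*0.2*4*0.9/0.017 + 4*0.3*0.9^2/0.017
S = sqrt(396.0000)

19.8997 m


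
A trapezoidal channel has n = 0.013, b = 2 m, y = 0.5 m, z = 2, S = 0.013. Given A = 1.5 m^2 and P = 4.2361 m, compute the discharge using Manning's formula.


R = A/P = 1.5/4.2361 = 0.354099
Q = (1/0.013) * 1.5 * 0.354099^(2/3) * 0.013^0.5

6.5847 m^3/s


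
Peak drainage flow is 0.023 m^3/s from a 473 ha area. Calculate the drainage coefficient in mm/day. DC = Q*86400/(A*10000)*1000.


DC = Q * 86400 / (A * 10000) * 1000
DC = 0.023 * 86400 / (473 * 10000) * 1000
DC = 1987200.0000 / 4730000

0.4201 mm/day


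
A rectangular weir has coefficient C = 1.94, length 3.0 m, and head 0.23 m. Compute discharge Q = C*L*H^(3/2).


Q = C * L * H^(3/2) = 1.94 * 3.0 * 0.23^1.5 = 1.94 * 3.0 * 0.110304

0.6420 m^3/s


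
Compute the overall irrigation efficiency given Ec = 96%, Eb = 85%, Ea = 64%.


Ec = 0.96, Eb = 0.85, Ea = 0.64
E = 0.96 * 0.85 * 0.64 * 100 = 52.2240%

52.2240 %


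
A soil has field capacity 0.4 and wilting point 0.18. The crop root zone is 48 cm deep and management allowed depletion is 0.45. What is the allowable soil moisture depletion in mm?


SMD = (FC - PWP) * d * MAD * 10
SMD = (0.4 - 0.18) * 48 * 0.45 * 10
SMD = 0.2200 * 48 * 0.45 * 10

47.5200 mm


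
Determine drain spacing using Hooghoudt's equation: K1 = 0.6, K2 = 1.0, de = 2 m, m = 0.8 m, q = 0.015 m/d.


S^2 = 8*K2*de*m/q + 4*K1*m^2/q
S^2 = 8*1.0*2*0.8/0.015 + 4*0.6*0.8^2/0.015
S = sqrt(955.7333)

30.9149 m


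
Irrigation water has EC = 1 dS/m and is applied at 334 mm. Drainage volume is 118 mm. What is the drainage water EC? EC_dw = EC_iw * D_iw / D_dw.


EC_dw = EC_iw * D_iw / D_dw
EC_dw = 1 * 334 / 118
EC_dw = 334 / 118

2.8305 dS/m


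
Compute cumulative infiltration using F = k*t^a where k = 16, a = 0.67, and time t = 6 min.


F = k * t^a = 16 * 6^0.67
F = 16 * 3.321707

53.1473 mm


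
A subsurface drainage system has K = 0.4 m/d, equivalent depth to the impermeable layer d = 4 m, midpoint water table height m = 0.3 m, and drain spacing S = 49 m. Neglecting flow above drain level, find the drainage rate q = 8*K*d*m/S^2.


q = 8*K*d*m/S^2
q = 8*0.4*4*0.3/49^2
q = 3.8400 / 2401

0.0016 m/d


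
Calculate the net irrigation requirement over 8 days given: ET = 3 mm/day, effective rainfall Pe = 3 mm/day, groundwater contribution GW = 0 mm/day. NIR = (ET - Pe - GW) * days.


Daily deficit = ET - Pe - GW = 3 - 3 - 0 = 0 mm/day
NIR = 0 * 8 = 0 mm

0 mm


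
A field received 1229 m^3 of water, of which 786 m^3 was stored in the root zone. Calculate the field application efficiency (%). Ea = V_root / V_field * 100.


Ea = V_root / V_field * 100 = 786 / 1229 * 100 = 63.9544%

63.9544 %


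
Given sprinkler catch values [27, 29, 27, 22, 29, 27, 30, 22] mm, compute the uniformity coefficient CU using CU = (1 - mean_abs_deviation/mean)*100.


mean = 26.625000 mm
MAD = 2.312500 mm
CU = (1 - 2.312500/26.625000)*100

91.3146 %


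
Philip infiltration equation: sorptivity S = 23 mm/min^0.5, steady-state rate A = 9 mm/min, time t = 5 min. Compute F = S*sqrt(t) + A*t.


F = S*sqrt(t) + A*t
F = 23*sqrt(5) + 9*5
F = 23*2.236068 + 45

96.4296 mm


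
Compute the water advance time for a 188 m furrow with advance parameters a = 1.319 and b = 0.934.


t = (L/a)^(1/b)
t = (188/1.319)^(1/0.934)
t = 142.532221^(1/0.934)

202.3563 min


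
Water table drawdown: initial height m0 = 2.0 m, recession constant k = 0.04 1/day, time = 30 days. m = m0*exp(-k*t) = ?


m = m0 * exp(-k*t)
m = 2.0 * exp(-0.04 * 30)
m = 2.0 * exp(-1.2000)

0.6024 m


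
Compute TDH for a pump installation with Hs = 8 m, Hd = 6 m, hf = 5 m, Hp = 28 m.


TDH = Hs + Hd + hf + Hp = 8 + 6 + 5 + 28 = 47

47 m


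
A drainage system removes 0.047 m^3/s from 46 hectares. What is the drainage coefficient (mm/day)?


DC = Q * 86400 / (A * 10000) * 1000
DC = 0.047 * 86400 / (46 * 10000) * 1000
DC = 4060800.0000 / 460000

8.8278 mm/day


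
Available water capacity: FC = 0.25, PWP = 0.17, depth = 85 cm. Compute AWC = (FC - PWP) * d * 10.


AWC = (FC - PWP) * d * 10
AWC = (0.25 - 0.17) * 85 * 10
AWC = 0.0800 * 85 * 10

68.0000 mm


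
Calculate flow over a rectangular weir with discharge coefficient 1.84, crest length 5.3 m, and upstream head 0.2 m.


Q = C * L * H^(3/2) = 1.84 * 5.3 * 0.2^1.5 = 1.84 * 5.3 * 0.089443

0.8722 m^3/s


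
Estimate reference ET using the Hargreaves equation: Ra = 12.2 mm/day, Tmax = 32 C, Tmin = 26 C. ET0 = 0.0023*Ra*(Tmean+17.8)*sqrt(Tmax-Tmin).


Tmean = (Tmax + Tmin)/2 = (32 + 26)/2 = 29.0
ET0 = 0.0023 * 12.2 * (29.0 + 17.8) * sqrt(32 - 26)
ET0 = 0.0023 * 12.2 * 46.8 * 2.449490

3.2167 mm/day


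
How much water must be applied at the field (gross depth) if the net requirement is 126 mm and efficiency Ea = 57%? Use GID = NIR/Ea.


Ea = 57% = 0.57
GID = NIR / Ea = 126 / 0.57 = 221.0526 mm

221.0526 mm


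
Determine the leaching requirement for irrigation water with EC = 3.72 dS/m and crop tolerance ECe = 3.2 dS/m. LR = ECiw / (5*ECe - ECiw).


LR = ECiw / (5*ECe - ECiw)
LR = 3.72 / (5*3.2 - 3.72)
LR = 3.72 / 12.2800

0.3029


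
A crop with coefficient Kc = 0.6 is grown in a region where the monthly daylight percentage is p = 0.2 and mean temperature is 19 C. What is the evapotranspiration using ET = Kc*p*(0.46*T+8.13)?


ET = Kc * p * (0.46*T + 8.13)
ET = 0.6 * 0.2 * (0.46*19 + 8.13)
ET = 0.6 * 0.2 * 16.8700

2.0244 mm/day


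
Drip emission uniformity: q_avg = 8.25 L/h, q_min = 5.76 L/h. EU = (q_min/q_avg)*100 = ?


EU = (q_min/q_avg)*100 = (5.76/8.25)*100 = 69.8182%

69.8182 %


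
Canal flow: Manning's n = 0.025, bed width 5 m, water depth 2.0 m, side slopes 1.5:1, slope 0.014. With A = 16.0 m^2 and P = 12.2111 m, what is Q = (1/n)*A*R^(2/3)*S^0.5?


R = A/P = 16.0/12.2111 = 1.310283
Q = (1/0.025) * 16.0 * 1.310283^(2/3) * 0.014^0.5

90.6750 m^3/s


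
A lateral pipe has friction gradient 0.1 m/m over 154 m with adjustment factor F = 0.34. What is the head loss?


hf = J * L * F = 0.1 * 154 * 0.34 = 5.2360 m

5.2360 m


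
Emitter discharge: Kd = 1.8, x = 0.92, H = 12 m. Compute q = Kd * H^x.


q = Kd * H^x = 1.8 * 12^0.92 = 1.8 * 9.836639

17.7060 L/h


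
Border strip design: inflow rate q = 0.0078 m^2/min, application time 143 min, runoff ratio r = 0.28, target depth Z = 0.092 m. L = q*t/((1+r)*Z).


L = q*t/((1+r)*Z)
L = 0.0078*143/((1+0.28)*0.092)
L = 1.1154/0.11776

9.4718 m


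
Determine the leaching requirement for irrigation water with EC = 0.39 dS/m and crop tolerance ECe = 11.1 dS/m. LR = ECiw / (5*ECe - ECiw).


LR = ECiw / (5*ECe - ECiw)
LR = 0.39 / (5*11.1 - 0.39)
LR = 0.39 / 55.1100

0.0071


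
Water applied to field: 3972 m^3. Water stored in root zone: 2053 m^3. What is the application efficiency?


Ea = V_root / V_field * 100 = 2053 / 3972 * 100 = 51.6868%

51.6868 %


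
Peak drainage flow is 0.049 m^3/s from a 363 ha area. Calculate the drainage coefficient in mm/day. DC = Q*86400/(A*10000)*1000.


DC = Q * 86400 / (A * 10000) * 1000
DC = 0.049 * 86400 / (363 * 10000) * 1000
DC = 4233600.0000 / 3630000

1.1663 mm/day


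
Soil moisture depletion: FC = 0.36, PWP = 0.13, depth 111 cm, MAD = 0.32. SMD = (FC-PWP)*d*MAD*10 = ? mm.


SMD = (FC - PWP) * d * MAD * 10
SMD = (0.36 - 0.13) * 111 * 0.32 * 10
SMD = 0.2300 * 111 * 0.32 * 10

81.6960 mm


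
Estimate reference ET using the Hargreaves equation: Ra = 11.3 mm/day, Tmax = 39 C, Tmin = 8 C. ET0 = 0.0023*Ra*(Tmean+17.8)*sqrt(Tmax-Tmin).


Tmean = (Tmax + Tmin)/2 = (39 + 8)/2 = 23.5
ET0 = 0.0023 * 11.3 * (23.5 + 17.8) * sqrt(39 - 8)
ET0 = 0.0023 * 11.3 * 41.3 * 5.567764

5.9764 mm/day


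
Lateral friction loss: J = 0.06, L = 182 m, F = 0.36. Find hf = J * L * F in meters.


hf = J * L * F = 0.06 * 182 * 0.36 = 3.9312 m

3.9312 m


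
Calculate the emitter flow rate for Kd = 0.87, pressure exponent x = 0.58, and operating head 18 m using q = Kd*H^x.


q = Kd * H^x = 0.87 * 18^0.58 = 0.87 * 5.346358

4.6513 L/h


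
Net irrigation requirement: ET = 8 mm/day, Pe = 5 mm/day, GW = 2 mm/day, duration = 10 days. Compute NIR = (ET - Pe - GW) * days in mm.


Daily deficit = ET - Pe - GW = 8 - 5 - 2 = 1 mm/day
NIR = 1 * 10 = 10 mm

10.0000 mm


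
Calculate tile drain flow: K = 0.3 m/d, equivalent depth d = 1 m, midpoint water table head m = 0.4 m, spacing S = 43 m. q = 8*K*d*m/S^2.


q = 8*K*d*m/S^2
q = 8*0.3*1*0.4/43^2
q = 0.9600 / 1849

5.1920e-04 m/d


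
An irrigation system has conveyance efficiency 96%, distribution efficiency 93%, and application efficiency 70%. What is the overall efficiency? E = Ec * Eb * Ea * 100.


Ec = 0.96, Eb = 0.93, Ea = 0.7
E = 0.96 * 0.93 * 0.7 * 100 = 62.4960%

62.4960 %


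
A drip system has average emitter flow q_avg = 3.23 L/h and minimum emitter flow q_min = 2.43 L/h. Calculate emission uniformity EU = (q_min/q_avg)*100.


EU = (q_min/q_avg)*100 = (2.43/3.23)*100 = 75.2322%

75.2322 %


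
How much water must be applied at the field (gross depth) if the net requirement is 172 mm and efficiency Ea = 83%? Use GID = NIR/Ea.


Ea = 83% = 0.83
GID = NIR / Ea = 172 / 0.83 = 207.2289 mm

207.2289 mm


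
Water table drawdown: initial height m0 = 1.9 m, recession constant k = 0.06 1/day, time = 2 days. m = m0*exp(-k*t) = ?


m = m0 * exp(-k*t)
m = 1.9 * exp(-0.06 * 2)
m = 1.9 * exp(-0.1200)

1.6851 m


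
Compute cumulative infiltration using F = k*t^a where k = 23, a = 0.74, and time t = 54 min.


F = k * t^a = 23 * 54^0.74
F = 23 * 19.141298

440.2499 mm


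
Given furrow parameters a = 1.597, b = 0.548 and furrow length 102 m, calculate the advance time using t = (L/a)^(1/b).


t = (L/a)^(1/b)
t = (102/1.597)^(1/0.548)
t = 63.869756^(1/0.548)

1969.4022 min


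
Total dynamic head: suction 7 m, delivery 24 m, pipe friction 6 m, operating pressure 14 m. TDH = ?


TDH = Hs + Hd + hf + Hp = 7 + 24 + 6 + 14 = 51

51 m


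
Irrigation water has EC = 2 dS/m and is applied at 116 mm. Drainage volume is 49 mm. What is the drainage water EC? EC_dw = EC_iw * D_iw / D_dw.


EC_dw = EC_iw * D_iw / D_dw
EC_dw = 2 * 116 / 49
EC_dw = 232 / 49

4.7347 dS/m


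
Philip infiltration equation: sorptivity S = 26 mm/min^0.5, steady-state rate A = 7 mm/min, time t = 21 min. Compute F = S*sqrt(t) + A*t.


F = S*sqrt(t) + A*t
F = 26*sqrt(21) + 7*21
F = 26*4.582576 + 147

266.1470 mm


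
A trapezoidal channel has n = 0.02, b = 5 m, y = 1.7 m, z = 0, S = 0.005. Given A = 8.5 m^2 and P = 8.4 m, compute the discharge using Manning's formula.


R = A/P = 8.5/8.4 = 1.011905
Q = (1/0.02) * 8.5 * 1.011905^(2/3) * 0.005^0.5

30.2901 m^3/s


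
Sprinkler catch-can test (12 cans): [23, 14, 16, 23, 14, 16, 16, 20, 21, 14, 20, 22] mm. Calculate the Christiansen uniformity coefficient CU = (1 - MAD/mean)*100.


mean = 18.250000 mm
MAD = 3.250000 mm
CU = (1 - 3.250000/18.250000)*100

82.1918 %


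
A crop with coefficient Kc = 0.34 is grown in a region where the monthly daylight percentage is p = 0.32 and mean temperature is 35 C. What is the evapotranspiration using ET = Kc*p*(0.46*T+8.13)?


ET = Kc * p * (0.46*T + 8.13)
ET = 0.34 * 0.32 * (0.46*35 + 8.13)
ET = 0.34 * 0.32 * 24.2300

2.6362 mm/day


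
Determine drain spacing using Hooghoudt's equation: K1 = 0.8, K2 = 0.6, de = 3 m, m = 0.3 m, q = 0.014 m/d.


S^2 = 8*K2*de*m/q + 4*K1*m^2/q
S^2 = 8*0.6*3*0.3/0.014 + 4*0.8*0.3^2/0.014
S = sqrt(329.1429)

18.1423 m


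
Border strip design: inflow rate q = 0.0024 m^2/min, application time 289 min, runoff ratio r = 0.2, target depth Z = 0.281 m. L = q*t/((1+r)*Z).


L = q*t/((1+r)*Z)
L = 0.0024*289/((1+0.2)*0.281)
L = 0.6936/0.3372

2.0569 m


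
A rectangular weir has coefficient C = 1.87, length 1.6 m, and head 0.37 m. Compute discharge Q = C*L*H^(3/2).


Q = C * L * H^(3/2) = 1.87 * 1.6 * 0.37^1.5 = 1.87 * 1.6 * 0.225062

0.6734 m^3/s


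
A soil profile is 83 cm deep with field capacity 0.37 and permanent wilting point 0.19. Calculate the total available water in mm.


AWC = (FC - PWP) * d * 10
AWC = (0.37 - 0.19) * 83 * 10
AWC = 0.1800 * 83 * 10

149.4000 mm


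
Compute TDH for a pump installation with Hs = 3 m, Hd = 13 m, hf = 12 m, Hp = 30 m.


TDH = Hs + Hd + hf + Hp = 3 + 13 + 12 + 30 = 58

58 m


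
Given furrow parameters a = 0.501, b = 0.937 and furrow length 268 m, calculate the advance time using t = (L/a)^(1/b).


t = (L/a)^(1/b)
t = (268/0.501)^(1/0.937)
t = 534.930140^(1/0.937)

816.0870 min


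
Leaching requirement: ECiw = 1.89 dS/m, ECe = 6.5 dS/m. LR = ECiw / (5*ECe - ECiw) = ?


LR = ECiw / (5*ECe - ECiw)
LR = 1.89 / (5*6.5 - 1.89)
LR = 1.89 / 30.6100

0.0617


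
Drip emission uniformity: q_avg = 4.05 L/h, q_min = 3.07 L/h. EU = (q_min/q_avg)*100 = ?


EU = (q_min/q_avg)*100 = (3.07/4.05)*100 = 75.8025%

75.8025 %


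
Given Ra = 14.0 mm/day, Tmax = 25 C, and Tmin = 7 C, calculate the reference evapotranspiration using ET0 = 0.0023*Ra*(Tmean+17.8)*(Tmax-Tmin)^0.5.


Tmean = (Tmax + Tmin)/2 = (25 + 7)/2 = 16.0
ET0 = 0.0023 * 14.0 * (16.0 + 17.8) * sqrt(25 - 7)
ET0 = 0.0023 * 14.0 * 33.8 * 4.242641

4.6175 mm/day


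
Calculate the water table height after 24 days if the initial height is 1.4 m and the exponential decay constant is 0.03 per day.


m = m0 * exp(-k*t)
m = 1.4 * exp(-0.03 * 24)
m = 1.4 * exp(-0.7200)

0.6815 m


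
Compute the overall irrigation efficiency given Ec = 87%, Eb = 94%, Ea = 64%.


Ec = 0.87, Eb = 0.94, Ea = 0.64
E = 0.87 * 0.94 * 0.64 * 100 = 52.3392%

52.3392 %


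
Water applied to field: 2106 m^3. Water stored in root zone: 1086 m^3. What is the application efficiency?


Ea = V_root / V_field * 100 = 1086 / 2106 * 100 = 51.5670%

51.5670 %


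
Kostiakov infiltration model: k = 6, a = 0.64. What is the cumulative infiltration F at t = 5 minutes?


F = k * t^a = 6 * 5^0.64
F = 6 * 2.801179

16.8071 mm


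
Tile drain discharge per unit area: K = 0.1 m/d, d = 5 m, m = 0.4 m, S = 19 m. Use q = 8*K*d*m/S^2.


q = 8*K*d*m/S^2
q = 8*0.1*5*0.4/19^2
q = 1.6000 / 361

0.0044 m/d


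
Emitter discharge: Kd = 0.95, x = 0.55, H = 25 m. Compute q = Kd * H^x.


q = Kd * H^x = 0.95 * 25^0.55 = 0.95 * 5.873095

5.5794 L/h


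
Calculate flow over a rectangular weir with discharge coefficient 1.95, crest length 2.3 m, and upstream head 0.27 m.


Q = C * L * H^(3/2) = 1.95 * 2.3 * 0.27^1.5 = 1.95 * 2.3 * 0.140296

0.6292 m^3/s


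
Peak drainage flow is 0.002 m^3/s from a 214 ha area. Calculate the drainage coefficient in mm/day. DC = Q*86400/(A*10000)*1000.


DC = Q * 86400 / (A * 10000) * 1000
DC = 0.002 * 86400 / (214 * 10000) * 1000
DC = 172800.0000 / 2140000

0.0807 mm/day


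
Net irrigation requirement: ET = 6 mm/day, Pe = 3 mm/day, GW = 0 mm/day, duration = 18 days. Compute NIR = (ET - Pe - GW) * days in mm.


Daily deficit = ET - Pe - GW = 6 - 3 - 0 = 3 mm/day
NIR = 3 * 18 = 54 mm

54.0000 mm


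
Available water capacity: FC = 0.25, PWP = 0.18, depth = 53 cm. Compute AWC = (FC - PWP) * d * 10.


AWC = (FC - PWP) * d * 10
AWC = (0.25 - 0.18) * 53 * 10
AWC = 0.0700 * 53 * 10

37.1000 mm


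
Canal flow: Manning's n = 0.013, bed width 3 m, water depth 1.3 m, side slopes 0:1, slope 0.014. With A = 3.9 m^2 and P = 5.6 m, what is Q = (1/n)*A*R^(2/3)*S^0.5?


R = A/P = 3.9/5.6 = 0.696429
Q = (1/0.013) * 3.9 * 0.696429^(2/3) * 0.014^0.5

27.8892 m^3/s


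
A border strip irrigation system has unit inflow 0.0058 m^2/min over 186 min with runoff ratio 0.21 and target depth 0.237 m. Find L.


L = q*t/((1+r)*Z)
L = 0.0058*186/((1+0.21)*0.237)
L = 1.0788/0.28677

3.7619 m


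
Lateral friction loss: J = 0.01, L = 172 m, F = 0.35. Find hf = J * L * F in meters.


hf = J * L * F = 0.01 * 172 * 0.35 = 0.6020 m

0.6020 m


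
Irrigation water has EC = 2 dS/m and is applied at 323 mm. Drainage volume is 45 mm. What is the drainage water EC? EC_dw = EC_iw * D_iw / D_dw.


EC_dw = EC_iw * D_iw / D_dw
EC_dw = 2 * 323 / 45
EC_dw = 646 / 45

14.3556 dS/m


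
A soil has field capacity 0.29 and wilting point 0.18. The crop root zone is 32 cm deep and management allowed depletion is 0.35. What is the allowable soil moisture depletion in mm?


SMD = (FC - PWP) * d * MAD * 10
SMD = (0.29 - 0.18) * 32 * 0.35 * 10
SMD = 0.1100 * 32 * 0.35 * 10

12.3200 mm


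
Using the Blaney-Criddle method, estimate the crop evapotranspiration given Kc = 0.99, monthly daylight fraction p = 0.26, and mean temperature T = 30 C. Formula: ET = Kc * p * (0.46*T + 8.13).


ET = Kc * p * (0.46*T + 8.13)
ET = 0.99 * 0.26 * (0.46*30 + 8.13)
ET = 0.99 * 0.26 * 21.9300

5.6448 mm/day


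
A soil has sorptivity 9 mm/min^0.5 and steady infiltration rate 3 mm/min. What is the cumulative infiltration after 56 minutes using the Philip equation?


F = S*sqrt(t) + A*t
F = 9*sqrt(56) + 3*56
F = 9*7.483315 + 168

235.3498 mm


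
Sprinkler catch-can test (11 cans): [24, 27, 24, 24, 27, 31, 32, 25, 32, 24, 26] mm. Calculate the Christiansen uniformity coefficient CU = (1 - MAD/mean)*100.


mean = 26.909091 mm
MAD = 2.628099 mm
CU = (1 - 2.628099/26.909091)*100

90.2334 %


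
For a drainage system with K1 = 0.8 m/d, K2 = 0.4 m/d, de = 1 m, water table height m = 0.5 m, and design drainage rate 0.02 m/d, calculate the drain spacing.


S^2 = 8*K2*de*m/q + 4*K1*m^2/q
S^2 = 8*0.4*1*0.5/0.02 + 4*0.8*0.5^2/0.02
S = sqrt(120.0000)

10.9545 m


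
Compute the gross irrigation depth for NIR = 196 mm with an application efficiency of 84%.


Ea = 84% = 0.84
GID = NIR / Ea = 196 / 0.84 = 233.3333 mm

233.3333 mm


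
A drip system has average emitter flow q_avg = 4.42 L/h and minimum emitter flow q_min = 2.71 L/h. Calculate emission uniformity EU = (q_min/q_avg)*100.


EU = (q_min/q_avg)*100 = (2.71/4.42)*100 = 61.3122%

61.3122 %


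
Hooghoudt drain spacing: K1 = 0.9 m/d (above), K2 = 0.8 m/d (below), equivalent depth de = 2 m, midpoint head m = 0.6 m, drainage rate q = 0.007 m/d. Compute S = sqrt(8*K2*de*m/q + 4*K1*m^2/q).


S^2 = 8*K2*de*m/q + 4*K1*m^2/q
S^2 = 8*0.8*2*0.6/0.007 + 4*0.9*0.6^2/0.007
S = sqrt(1282.2857)

35.8090 m


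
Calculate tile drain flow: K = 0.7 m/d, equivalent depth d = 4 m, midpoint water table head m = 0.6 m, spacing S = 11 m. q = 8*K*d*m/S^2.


q = 8*K*d*m/S^2
q = 8*0.7*4*0.6/11^2
q = 13.4400 / 121

0.1111 m/d


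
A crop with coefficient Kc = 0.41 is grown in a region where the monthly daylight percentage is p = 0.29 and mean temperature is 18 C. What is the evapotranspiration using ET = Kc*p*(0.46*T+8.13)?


ET = Kc * p * (0.46*T + 8.13)
ET = 0.41 * 0.29 * (0.46*18 + 8.13)
ET = 0.41 * 0.29 * 16.4100

1.9511 mm/day


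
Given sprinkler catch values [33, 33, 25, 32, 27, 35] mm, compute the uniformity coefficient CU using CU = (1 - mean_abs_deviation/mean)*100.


mean = 30.833333 mm
MAD = 3.222222 mm
CU = (1 - 3.222222/30.833333)*100

89.5496 %


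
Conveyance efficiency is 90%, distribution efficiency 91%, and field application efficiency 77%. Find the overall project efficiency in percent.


Ec = 0.9, Eb = 0.91, Ea = 0.77
E = 0.9 * 0.91 * 0.77 * 100 = 63.0630%

63.0630 %


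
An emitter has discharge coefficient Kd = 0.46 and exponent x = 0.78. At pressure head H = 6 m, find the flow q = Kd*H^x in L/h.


q = Kd * H^x = 0.46 * 6^0.78 = 0.46 * 4.045367

1.8609 L/h


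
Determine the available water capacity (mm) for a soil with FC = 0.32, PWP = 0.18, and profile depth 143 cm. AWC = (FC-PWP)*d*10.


AWC = (FC - PWP) * d * 10
AWC = (0.32 - 0.18) * 143 * 10
AWC = 0.1400 * 143 * 10

200.2000 mm


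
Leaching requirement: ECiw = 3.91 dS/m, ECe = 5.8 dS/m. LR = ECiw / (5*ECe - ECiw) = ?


LR = ECiw / (5*ECe - ECiw)
LR = 3.91 / (5*5.8 - 3.91)
LR = 3.91 / 25.0900

0.1558


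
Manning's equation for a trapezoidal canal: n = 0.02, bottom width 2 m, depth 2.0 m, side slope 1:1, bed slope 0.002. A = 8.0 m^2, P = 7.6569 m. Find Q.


R = A/P = 8.0/7.6569 = 1.044809
Q = (1/0.02) * 8.0 * 1.044809^(2/3) * 0.002^0.5

18.4190 m^3/s


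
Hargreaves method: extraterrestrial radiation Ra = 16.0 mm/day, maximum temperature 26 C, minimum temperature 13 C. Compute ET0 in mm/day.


Tmean = (Tmax + Tmin)/2 = (26 + 13)/2 = 19.5
ET0 = 0.0023 * 16.0 * (19.5 + 17.8) * sqrt(26 - 13)
ET0 = 0.0023 * 16.0 * 37.3 * 3.605551

4.9491 mm/day


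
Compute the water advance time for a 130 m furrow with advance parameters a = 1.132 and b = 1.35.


t = (L/a)^(1/b)
t = (130/1.132)^(1/1.35)
t = 114.840989^(1/1.35)

33.5736 min


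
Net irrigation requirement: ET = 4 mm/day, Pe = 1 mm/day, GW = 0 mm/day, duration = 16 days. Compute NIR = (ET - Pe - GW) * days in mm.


Daily deficit = ET - Pe - GW = 4 - 1 - 0 = 3 mm/day
NIR = 3 * 16 = 48 mm

48.0000 mm


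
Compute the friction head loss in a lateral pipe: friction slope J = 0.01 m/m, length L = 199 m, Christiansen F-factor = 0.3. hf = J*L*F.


hf = J * L * F = 0.01 * 199 * 0.3 = 0.5970 m

0.5970 m


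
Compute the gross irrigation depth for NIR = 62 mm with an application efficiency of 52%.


Ea = 52% = 0.52
GID = NIR / Ea = 62 / 0.52 = 119.2308 mm

119.2308 mm


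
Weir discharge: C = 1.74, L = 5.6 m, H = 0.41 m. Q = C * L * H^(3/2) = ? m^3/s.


Q = C * L * H^(3/2) = 1.74 * 5.6 * 0.41^1.5 = 1.74 * 5.6 * 0.262528

2.5581 m^3/s


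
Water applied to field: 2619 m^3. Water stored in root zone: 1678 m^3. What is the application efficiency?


Ea = V_root / V_field * 100 = 1678 / 2619 * 100 = 64.0703%

64.0703 %


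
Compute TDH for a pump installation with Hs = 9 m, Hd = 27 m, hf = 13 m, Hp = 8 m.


TDH = Hs + Hd + hf + Hp = 9 + 27 + 13 + 8 = 57

57 m


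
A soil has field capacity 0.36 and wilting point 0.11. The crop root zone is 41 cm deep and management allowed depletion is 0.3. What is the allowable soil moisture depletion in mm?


SMD = (FC - PWP) * d * MAD * 10
SMD = (0.36 - 0.11) * 41 * 0.3 * 10
SMD = 0.2500 * 41 * 0.3 * 10

30.7500 mm


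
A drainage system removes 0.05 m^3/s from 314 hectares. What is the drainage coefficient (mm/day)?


DC = Q * 86400 / (A * 10000) * 1000
DC = 0.05 * 86400 / (314 * 10000) * 1000
DC = 4320000.0000 / 3140000

1.3758 mm/day


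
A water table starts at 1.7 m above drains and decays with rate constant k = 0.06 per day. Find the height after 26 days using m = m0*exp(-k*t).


m = m0 * exp(-k*t)
m = 1.7 * exp(-0.06 * 26)
m = 1.7 * exp(-1.5600)

0.3572 m


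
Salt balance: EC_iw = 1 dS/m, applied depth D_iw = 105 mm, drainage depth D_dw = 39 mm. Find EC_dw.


EC_dw = EC_iw * D_iw / D_dw
EC_dw = 1 * 105 / 39
EC_dw = 105 / 39

2.6923 dS/m


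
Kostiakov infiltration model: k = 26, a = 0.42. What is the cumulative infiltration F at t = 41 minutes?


F = k * t^a = 26 * 41^0.42
F = 26 * 4.757395

123.6923 mm


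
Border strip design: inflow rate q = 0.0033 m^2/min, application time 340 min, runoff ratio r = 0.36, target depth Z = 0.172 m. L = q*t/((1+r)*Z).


L = q*t/((1+r)*Z)
L = 0.0033*340/((1+0.36)*0.172)
L = 1.122/0.23392

4.7965 m


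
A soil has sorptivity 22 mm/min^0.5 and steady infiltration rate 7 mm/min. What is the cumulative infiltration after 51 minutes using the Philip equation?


F = S*sqrt(t) + A*t
F = 22*sqrt(51) + 7*51
F = 22*7.141428 + 357

514.1114 mm


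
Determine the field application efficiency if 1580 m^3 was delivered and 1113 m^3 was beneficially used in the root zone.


Ea = V_root / V_field * 100 = 1113 / 1580 * 100 = 70.4430%

70.4430 %


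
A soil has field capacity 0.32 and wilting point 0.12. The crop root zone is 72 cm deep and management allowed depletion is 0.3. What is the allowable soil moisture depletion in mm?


SMD = (FC - PWP) * d * MAD * 10
SMD = (0.32 - 0.12) * 72 * 0.3 * 10
SMD = 0.2000 * 72 * 0.3 * 10

43.2000 mm


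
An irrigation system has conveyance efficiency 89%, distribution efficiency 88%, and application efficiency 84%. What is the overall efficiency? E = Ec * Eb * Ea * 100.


Ec = 0.89, Eb = 0.88, Ea = 0.84
E = 0.89 * 0.88 * 0.84 * 100 = 65.7888%

65.7888 %


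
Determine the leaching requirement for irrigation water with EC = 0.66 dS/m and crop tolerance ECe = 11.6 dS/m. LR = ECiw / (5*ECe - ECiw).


LR = ECiw / (5*ECe - ECiw)
LR = 0.66 / (5*11.6 - 0.66)
LR = 0.66 / 57.3400

0.0115


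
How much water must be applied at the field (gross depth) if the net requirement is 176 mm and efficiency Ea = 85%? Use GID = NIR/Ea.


Ea = 85% = 0.85
GID = NIR / Ea = 176 / 0.85 = 207.0588 mm

207.0588 mm


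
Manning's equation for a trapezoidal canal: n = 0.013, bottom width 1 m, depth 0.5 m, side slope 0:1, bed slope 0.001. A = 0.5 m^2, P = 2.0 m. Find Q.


R = A/P = 0.5/2.0 = 0.250000
Q = (1/0.013) * 0.5 * 0.250000^(2/3) * 0.001^0.5

0.4827 m^3/s


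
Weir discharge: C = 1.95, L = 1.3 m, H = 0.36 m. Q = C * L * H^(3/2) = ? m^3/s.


Q = C * L * H^(3/2) = 1.95 * 1.3 * 0.36^1.5 = 1.95 * 1.3 * 0.216000

0.5476 m^3/s


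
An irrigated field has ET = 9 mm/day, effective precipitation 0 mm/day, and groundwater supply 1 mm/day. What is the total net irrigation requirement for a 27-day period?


Daily deficit = ET - Pe - GW = 9 - 0 - 1 = 8 mm/day
NIR = 8 * 27 = 216 mm

216.0000 mm


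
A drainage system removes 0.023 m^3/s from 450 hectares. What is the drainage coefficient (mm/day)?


DC = Q * 86400 / (A * 10000) * 1000
DC = 0.023 * 86400 / (450 * 10000) * 1000
DC = 1987200.0000 / 4500000

0.4416 mm/day


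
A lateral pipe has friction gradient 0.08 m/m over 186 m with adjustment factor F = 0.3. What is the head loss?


hf = J * L * F = 0.08 * 186 * 0.3 = 4.4640 m

4.4640 m


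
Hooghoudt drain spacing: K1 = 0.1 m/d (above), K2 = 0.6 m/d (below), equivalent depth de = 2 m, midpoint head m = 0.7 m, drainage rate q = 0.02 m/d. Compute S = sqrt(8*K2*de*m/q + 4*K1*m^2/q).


S^2 = 8*K2*de*m/q + 4*K1*m^2/q
S^2 = 8*0.6*2*0.7/0.02 + 4*0.1*0.7^2/0.02
S = sqrt(345.8000)

18.5957 m


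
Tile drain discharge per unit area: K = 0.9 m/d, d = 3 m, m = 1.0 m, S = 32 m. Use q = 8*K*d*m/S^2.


q = 8*K*d*m/S^2
q = 8*0.9*3*1.0/32^2
q = 21.6000 / 1024

0.0211 m/d


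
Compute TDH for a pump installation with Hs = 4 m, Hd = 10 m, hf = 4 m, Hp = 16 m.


TDH = Hs + Hd + hf + Hp = 4 + 10 + 4 + 16 = 34

34 m


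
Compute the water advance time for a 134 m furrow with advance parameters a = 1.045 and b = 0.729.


t = (L/a)^(1/b)
t = (134/1.045)^(1/0.729)
t = 128.229665^(1/0.729)

779.1420 min


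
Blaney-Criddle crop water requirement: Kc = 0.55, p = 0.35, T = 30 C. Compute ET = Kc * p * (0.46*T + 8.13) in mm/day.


ET = Kc * p * (0.46*T + 8.13)
ET = 0.55 * 0.35 * (0.46*30 + 8.13)
ET = 0.55 * 0.35 * 21.9300

4.2215 mm/day


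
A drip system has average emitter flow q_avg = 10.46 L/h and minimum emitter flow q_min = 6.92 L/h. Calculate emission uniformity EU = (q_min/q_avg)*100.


EU = (q_min/q_avg)*100 = (6.92/10.46)*100 = 66.1568%

66.1568 %


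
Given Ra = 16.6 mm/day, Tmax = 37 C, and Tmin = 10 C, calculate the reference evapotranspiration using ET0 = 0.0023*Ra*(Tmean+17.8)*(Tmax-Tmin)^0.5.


Tmean = (Tmax + Tmin)/2 = (37 + 10)/2 = 23.5
ET0 = 0.0023 * 16.6 * (23.5 + 17.8) * sqrt(37 - 10)
ET0 = 0.0023 * 16.6 * 41.3 * 5.196152

8.1935 mm/day


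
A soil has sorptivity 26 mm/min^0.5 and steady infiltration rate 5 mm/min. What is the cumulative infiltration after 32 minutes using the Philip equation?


F = S*sqrt(t) + A*t
F = 26*sqrt(32) + 5*32
F = 26*5.656854 + 160

307.0782 mm


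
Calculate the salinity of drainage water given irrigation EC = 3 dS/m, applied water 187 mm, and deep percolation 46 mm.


EC_dw = EC_iw * D_iw / D_dw
EC_dw = 3 * 187 / 46
EC_dw = 561 / 46

12.1957 dS/m


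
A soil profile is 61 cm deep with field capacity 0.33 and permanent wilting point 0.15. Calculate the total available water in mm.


AWC = (FC - PWP) * d * 10
AWC = (0.33 - 0.15) * 61 * 10
AWC = 0.1800 * 61 * 10

109.8000 mm


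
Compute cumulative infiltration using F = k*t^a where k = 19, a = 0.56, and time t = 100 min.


F = k * t^a = 19 * 100^0.56
F = 19 * 13.182567

250.4688 mm


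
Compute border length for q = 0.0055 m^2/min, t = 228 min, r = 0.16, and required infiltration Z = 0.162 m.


L = q*t/((1+r)*Z)
L = 0.0055*228/((1+0.16)*0.162)
L = 1.254/0.18792

6.6731 m


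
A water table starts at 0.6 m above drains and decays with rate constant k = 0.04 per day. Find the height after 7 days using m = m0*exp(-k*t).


m = m0 * exp(-k*t)
m = 0.6 * exp(-0.04 * 7)
m = 0.6 * exp(-0.2800)

0.4535 m


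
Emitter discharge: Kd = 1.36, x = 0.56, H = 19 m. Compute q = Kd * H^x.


q = Kd * H^x = 1.36 * 19^0.56 = 1.36 * 5.201182

7.0736 L/h


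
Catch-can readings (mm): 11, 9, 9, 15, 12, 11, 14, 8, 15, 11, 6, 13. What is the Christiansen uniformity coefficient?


mean = 11.166667 mm
MAD = 2.194444 mm
CU = (1 - 2.194444/11.166667)*100

80.3483 %


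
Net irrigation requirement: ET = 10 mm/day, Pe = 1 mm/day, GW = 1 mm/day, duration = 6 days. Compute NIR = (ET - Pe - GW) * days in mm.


Daily deficit = ET - Pe - GW = 10 - 1 - 1 = 8 mm/day
NIR = 8 * 6 = 48 mm

48.0000 mm


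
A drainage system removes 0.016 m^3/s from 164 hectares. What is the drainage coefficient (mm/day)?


DC = Q * 86400 / (A * 10000) * 1000
DC = 0.016 * 86400 / (164 * 10000) * 1000
DC = 1382400.0000 / 1640000

0.8429 mm/day


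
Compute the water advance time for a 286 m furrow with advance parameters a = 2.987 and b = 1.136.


t = (L/a)^(1/b)
t = (286/2.987)^(1/1.136)
t = 95.748242^(1/1.136)

55.4566 min


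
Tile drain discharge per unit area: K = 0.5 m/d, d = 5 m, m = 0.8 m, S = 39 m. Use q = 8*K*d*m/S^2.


q = 8*K*d*m/S^2
q = 8*0.5*5*0.8/39^2
q = 16.0000 / 1521

0.0105 m/d


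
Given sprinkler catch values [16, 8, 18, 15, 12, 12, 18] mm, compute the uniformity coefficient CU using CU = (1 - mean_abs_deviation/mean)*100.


mean = 14.142857 mm
MAD = 2.979592 mm
CU = (1 - 2.979592/14.142857)*100

78.9322 %


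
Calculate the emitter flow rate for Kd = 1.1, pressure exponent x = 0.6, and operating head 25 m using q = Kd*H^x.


q = Kd * H^x = 1.1 * 25^0.6 = 1.1 * 6.898648

7.5885 L/h


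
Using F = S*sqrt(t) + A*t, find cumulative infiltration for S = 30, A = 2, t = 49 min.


F = S*sqrt(t) + A*t
F = 30*sqrt(49) + 2*49
F = 30*7.000000 + 98

308.0000 mm


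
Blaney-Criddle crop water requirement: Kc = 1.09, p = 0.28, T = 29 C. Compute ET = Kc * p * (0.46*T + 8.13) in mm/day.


ET = Kc * p * (0.46*T + 8.13)
ET = 1.09 * 0.28 * (0.46*29 + 8.13)
ET = 1.09 * 0.28 * 21.4700

6.5526 mm/day


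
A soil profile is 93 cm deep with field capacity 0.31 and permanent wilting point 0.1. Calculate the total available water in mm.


AWC = (FC - PWP) * d * 10
AWC = (0.31 - 0.1) * 93 * 10
AWC = 0.2100 * 93 * 10

195.3000 mm


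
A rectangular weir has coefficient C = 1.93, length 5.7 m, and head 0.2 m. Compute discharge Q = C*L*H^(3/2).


Q = C * L * H^(3/2) = 1.93 * 5.7 * 0.2^1.5 = 1.93 * 5.7 * 0.089443

0.9840 m^3/s


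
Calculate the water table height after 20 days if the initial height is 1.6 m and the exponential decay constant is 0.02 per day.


m = m0 * exp(-k*t)
m = 1.6 * exp(-0.02 * 20)
m = 1.6 * exp(-0.4000)

1.0725 m


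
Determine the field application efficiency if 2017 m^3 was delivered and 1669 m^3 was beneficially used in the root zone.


Ea = V_root / V_field * 100 = 1669 / 2017 * 100 = 82.7467%

82.7467 %


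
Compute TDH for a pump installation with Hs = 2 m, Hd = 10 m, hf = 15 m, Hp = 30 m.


TDH = Hs + Hd + hf + Hp = 2 + 10 + 15 + 30 = 57

57 m


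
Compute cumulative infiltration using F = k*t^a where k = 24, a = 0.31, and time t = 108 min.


F = k * t^a = 24 * 108^0.31
F = 24 * 4.269346

102.4643 mm


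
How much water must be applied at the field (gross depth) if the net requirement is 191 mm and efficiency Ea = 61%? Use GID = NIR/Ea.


Ea = 61% = 0.61
GID = NIR / Ea = 191 / 0.61 = 313.1148 mm

313.1148 mm


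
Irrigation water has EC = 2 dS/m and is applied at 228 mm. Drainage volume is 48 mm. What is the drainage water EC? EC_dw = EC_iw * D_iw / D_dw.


EC_dw = EC_iw * D_iw / D_dw
EC_dw = 2 * 228 / 48
EC_dw = 456 / 48

9.5000 dS/m


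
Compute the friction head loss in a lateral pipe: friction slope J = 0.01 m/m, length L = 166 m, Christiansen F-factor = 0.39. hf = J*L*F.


hf = J * L * F = 0.01 * 166 * 0.39 = 0.6474 m

0.6474 m


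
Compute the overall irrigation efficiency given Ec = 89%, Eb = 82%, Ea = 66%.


Ec = 0.89, Eb = 0.82, Ea = 0.66
E = 0.89 * 0.82 * 0.66 * 100 = 48.1668%

48.1668 %


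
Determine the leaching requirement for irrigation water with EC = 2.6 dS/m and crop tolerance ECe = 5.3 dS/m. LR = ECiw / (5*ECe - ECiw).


LR = ECiw / (5*ECe - ECiw)
LR = 2.6 / (5*5.3 - 2.6)
LR = 2.6 / 23.9000

0.1088


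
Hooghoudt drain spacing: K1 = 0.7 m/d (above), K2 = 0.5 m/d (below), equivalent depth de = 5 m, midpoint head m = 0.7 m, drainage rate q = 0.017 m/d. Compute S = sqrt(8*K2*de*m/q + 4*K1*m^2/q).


S^2 = 8*K2*de*m/q + 4*K1*m^2/q
S^2 = 8*0.5*5*0.7/0.017 + 4*0.7*0.7^2/0.017
S = sqrt(904.2353)

30.0705 m


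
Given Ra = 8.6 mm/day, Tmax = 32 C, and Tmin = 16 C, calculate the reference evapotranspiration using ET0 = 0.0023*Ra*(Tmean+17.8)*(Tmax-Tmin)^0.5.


Tmean = (Tmax + Tmin)/2 = (32 + 16)/2 = 24.0
ET0 = 0.0023 * 8.6 * (24.0 + 17.8) * sqrt(32 - 16)
ET0 = 0.0023 * 8.6 * 41.8 * 4.000000

3.3072 mm/day


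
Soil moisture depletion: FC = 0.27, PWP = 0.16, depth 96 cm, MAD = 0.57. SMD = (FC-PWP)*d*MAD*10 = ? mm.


SMD = (FC - PWP) * d * MAD * 10
SMD = (0.27 - 0.16) * 96 * 0.57 * 10
SMD = 0.1100 * 96 * 0.57 * 10

60.1920 mm


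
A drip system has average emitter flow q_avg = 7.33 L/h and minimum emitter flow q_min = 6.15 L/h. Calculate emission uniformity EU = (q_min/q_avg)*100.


EU = (q_min/q_avg)*100 = (6.15/7.33)*100 = 83.9018%

83.9018 %


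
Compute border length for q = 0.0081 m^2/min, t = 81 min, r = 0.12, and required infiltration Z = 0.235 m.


L = q*t/((1+r)*Z)
L = 0.0081*81/((1+0.12)*0.235)
L = 0.6561/0.2632

2.4928 m


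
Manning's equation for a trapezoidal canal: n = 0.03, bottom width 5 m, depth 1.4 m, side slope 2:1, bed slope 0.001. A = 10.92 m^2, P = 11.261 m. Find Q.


R = A/P = 10.92/11.261 = 0.969718
Q = (1/0.03) * 10.92 * 0.969718^(2/3) * 0.001^0.5

11.2771 m^3/s


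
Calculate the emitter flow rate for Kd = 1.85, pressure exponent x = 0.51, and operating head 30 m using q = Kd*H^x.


q = Kd * H^x = 1.85 * 30^0.51 = 1.85 * 5.666721

10.4834 L/h


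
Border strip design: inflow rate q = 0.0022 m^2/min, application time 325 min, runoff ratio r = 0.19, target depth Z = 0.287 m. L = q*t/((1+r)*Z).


L = q*t/((1+r)*Z)
L = 0.0022*325/((1+0.19)*0.287)
L = 0.715/0.34153

2.0935 m


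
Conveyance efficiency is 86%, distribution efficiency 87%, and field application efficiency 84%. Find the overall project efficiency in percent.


Ec = 0.86, Eb = 0.87, Ea = 0.84
E = 0.86 * 0.87 * 0.84 * 100 = 62.8488%

62.8488 %


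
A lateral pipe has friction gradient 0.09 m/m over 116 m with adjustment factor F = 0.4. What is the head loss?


hf = J * L * F = 0.09 * 116 * 0.4 = 4.1760 m

4.1760 m


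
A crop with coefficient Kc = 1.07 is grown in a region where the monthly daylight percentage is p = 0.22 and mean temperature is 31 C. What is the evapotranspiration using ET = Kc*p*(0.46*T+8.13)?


ET = Kc * p * (0.46*T + 8.13)
ET = 1.07 * 0.22 * (0.46*31 + 8.13)
ET = 1.07 * 0.22 * 22.3900

5.2706 mm/day


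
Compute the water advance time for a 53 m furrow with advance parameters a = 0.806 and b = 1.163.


t = (L/a)^(1/b)
t = (53/0.806)^(1/1.163)
t = 65.756824^(1/1.163)

36.5719 min


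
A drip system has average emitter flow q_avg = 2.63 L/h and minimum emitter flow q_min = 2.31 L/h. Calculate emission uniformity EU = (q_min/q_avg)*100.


EU = (q_min/q_avg)*100 = (2.31/2.63)*100 = 87.8327%

87.8327 %


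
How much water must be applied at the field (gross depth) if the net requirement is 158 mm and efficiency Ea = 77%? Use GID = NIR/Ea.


Ea = 77% = 0.77
GID = NIR / Ea = 158 / 0.77 = 205.1948 mm

205.1948 mm


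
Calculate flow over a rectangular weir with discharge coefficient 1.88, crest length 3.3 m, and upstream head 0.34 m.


Q = C * L * H^(3/2) = 1.88 * 3.3 * 0.34^1.5 = 1.88 * 3.3 * 0.198252

1.2300 m^3/s


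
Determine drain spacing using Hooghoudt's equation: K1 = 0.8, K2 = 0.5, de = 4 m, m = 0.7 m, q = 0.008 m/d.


S^2 = 8*K2*de*m/q + 4*K1*m^2/q
S^2 = 8*0.5*4*0.7/0.008 + 4*0.8*0.7^2/0.008
S = sqrt(1596.0000)

39.9500 m


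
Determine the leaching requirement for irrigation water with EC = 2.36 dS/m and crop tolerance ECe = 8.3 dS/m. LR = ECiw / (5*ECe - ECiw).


LR = ECiw / (5*ECe - ECiw)
LR = 2.36 / (5*8.3 - 2.36)
LR = 2.36 / 39.1400

0.0603


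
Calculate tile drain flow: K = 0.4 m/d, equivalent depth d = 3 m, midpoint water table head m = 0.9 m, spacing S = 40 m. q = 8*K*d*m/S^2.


q = 8*K*d*m/S^2
q = 8*0.4*3*0.9/40^2
q = 8.6400 / 1600

0.0054 m/d


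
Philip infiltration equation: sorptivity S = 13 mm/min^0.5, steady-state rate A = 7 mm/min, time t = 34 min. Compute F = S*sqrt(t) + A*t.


F = S*sqrt(t) + A*t
F = 13*sqrt(34) + 7*34
F = 13*5.830952 + 238

313.8024 mm
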